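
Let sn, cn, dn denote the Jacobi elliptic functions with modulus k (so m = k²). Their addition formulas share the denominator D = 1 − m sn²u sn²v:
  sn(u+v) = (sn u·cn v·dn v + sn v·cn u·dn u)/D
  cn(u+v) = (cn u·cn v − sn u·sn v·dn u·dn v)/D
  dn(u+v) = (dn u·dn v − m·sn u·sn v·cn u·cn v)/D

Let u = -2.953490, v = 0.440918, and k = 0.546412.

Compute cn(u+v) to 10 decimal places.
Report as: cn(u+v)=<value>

cn(u+v)=-0.6359191795

sn u = -0.450748716564686, cn u = -0.8926508805324108, dn u = 0.9691950347939047
sn v = 0.4230650761447234, cn v = 0.9060992999371864, dn v = 0.9729138874253498
m = k² = 0.298566073744
D = 1 − m·sn²u·sn²v = 0.9891426507867624
cn(u+v) = (cn u·cn v − sn u·sn v·dn u·dn v)/D = -0.6290147828826396/0.9891426507867624 = -0.6359191794857114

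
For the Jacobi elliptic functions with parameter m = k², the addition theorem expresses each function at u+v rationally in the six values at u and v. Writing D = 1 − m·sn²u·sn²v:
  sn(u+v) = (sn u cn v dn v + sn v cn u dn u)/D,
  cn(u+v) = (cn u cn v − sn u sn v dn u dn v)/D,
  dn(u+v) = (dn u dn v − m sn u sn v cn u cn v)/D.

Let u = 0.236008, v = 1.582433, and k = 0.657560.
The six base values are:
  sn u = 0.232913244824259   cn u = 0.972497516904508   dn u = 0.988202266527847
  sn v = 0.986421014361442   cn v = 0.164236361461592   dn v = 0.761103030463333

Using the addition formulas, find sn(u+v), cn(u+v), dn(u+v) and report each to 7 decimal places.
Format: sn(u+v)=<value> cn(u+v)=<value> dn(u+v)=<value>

m = k² = 0.4323851536
D = 1 − m·sn²u·sn²v = 0.9771764194843428
sn(u+v) = (sn u·cn v·dn v + sn v·cn u·dn u)/D = 0.9770888560715888/0.9771764194843428 = 0.9999103913981057
cn(u+v) = (cn u·cn v − sn u·sn v·dn u·dn v)/D = -0.01308136602020081/0.9771764194843428 = -0.01338690308051423
dn(u+v) = (dn u·dn v − m·sn u·sn v·cn u·cn v)/D = 0.7362570952673602/0.9771764194843428 = 0.7534536042692106

sn(u+v)=0.9999104 cn(u+v)=-0.0133869 dn(u+v)=0.7534536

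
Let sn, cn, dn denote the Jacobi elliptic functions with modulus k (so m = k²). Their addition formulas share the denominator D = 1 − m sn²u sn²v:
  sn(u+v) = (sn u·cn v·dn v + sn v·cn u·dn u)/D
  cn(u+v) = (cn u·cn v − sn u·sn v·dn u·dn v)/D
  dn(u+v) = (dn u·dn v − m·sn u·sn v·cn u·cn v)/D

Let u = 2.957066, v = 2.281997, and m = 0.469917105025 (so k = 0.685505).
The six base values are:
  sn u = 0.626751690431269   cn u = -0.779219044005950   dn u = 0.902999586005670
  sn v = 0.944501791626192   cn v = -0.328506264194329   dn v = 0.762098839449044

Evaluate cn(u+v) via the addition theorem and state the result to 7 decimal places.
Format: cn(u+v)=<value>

m = k² = 0.469917105025
D = 1 − m·sn²u·sn²v = 0.8353287228578499
cn(u+v) = (cn u·cn v − sn u·sn v·dn u·dn v)/D = -0.1513992687294344/0.8353287228578499 = -0.1812451368982776

cn(u+v)=-0.1812451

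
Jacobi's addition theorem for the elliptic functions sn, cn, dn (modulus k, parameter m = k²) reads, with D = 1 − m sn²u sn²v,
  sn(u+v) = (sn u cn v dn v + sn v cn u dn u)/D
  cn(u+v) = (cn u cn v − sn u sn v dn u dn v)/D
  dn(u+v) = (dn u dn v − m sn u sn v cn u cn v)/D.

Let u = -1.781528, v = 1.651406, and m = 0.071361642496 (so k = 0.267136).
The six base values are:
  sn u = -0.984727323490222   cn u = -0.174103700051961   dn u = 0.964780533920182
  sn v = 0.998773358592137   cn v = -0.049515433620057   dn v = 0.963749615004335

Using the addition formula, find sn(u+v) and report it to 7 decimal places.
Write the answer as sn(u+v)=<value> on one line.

m = k² = 0.071361642496
D = 1 − m·sn²u·sn²v = 0.9309711380551623
sn(u+v) = (sn u·cn v·dn v + sn v·cn u·dn u)/D = -0.1207741588211014/0.9309711380551623 = -0.1297292191822441

sn(u+v)=-0.1297292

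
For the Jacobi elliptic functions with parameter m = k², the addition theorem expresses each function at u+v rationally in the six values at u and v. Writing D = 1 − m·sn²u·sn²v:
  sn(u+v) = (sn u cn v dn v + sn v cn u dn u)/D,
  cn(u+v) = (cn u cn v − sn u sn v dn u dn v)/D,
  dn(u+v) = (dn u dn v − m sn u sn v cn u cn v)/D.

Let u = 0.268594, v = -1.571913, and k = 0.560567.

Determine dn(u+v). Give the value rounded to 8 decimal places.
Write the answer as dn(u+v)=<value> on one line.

sn u = 0.2644125848162539, cn u = 0.9644096562098429, dn u = 0.9889542680126481
sn v = -0.992235956128652, cn v = 0.1243696400471585, dn v = 0.8310386095422567
m = k² = 0.314235361489
D = 1 − m·sn²u·sn²v = 0.978370363530355
dn(u+v) = (dn u·dn v − m·sn u·sn v·cn u·cn v)/D = 0.8317476262258301/0.978370363530355 = 0.8501357535244108

dn(u+v)=0.85013575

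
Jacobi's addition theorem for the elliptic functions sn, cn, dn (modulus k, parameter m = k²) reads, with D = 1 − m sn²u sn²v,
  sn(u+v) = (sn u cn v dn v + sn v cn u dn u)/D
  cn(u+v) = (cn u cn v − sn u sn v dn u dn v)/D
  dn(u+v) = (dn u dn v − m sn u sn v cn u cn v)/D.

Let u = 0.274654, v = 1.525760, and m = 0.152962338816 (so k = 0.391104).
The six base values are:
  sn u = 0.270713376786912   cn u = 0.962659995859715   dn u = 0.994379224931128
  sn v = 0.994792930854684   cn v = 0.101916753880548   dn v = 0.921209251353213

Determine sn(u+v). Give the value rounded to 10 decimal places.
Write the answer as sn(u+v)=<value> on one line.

m = k² = 0.152962338816
D = 1 − m·sn²u·sn²v = 0.9889064810753814
sn(u+v) = (sn u·cn v·dn v + sn v·cn u·dn u)/D = 0.9776810121271981/0.9889064810753814 = 0.9886486041268774

sn(u+v)=0.9886486041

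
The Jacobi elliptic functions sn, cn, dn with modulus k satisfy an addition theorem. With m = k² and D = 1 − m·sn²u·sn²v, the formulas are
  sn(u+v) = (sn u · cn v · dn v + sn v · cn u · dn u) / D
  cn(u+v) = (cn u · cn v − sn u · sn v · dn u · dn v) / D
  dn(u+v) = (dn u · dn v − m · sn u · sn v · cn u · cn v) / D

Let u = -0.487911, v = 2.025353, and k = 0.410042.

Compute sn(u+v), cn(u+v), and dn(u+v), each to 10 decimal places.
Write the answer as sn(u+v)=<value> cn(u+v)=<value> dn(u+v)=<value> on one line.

sn u = -0.4660426292413363, cn u = 0.8847622662217362, dn u = 0.9815711470908415
sn v = 0.9396151817562698, cn v = -0.3422328304139333, dn v = 0.9227990142041964
m = k² = 0.168134441764
D = 1 − m·sn²u·sn²v = 0.9677590355881089
sn(u+v) = (sn u·cn v·dn v + sn v·cn u·dn u)/D = 0.9631973977316717/0.9677590355881089 = 0.9952863908383298
cn(u+v) = (cn u·cn v − sn u·sn v·dn u·dn v)/D = 0.09385267159416665/0.9677590355881089 = 0.09697938034454229
dn(u+v) = (dn u·dn v − m·sn u·sn v·cn u·cn v)/D = 0.8834992657519828/0.9677590355881089 = 0.912933109650667

sn(u+v)=0.9952863908 cn(u+v)=0.0969793803 dn(u+v)=0.9129331097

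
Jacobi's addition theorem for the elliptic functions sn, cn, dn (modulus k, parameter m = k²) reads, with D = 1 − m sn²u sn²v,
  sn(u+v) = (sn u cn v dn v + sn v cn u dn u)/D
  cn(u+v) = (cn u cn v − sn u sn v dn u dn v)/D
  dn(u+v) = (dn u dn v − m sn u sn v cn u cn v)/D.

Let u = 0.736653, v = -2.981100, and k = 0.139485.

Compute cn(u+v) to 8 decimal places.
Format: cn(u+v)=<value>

sn u = 0.6709511053881754, cn u = 0.7415015941846555, dn u = 0.9956110477142995
sn v = -0.1750193158013001, cn v = -0.9845649999347147, dn v = 0.9997019688196597
m = k² = 0.019456065225
D = 1 − m·sn²u·sn²v = 0.9997317073825481
cn(u+v) = (cn u·cn v − sn u·sn v·dn u·dn v)/D = -0.6131773496981094/0.9997317073825481 = -0.613341904803142

cn(u+v)=-0.61334190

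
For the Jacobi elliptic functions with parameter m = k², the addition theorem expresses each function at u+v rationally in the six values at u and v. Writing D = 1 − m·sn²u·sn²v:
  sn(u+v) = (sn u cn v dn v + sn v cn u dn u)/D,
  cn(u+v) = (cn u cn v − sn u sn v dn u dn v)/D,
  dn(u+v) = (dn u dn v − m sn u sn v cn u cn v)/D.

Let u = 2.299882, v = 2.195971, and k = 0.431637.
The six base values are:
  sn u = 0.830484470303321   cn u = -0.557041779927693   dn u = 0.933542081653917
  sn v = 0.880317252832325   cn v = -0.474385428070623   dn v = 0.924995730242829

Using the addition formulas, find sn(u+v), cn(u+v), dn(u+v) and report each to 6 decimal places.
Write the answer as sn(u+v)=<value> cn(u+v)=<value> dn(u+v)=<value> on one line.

m = k² = 0.186310499769
D = 1 − m·sn²u·sn²v = 0.9004184712515285
sn(u+v) = (sn u·cn v·dn v + sn v·cn u·dn u)/D = -0.8222046070743469/0.9004184712515285 = -0.9131360954107606
cn(u+v) = (cn u·cn v − sn u·sn v·dn u·dn v)/D = -0.3670599507936795/0.9004184712515285 = -0.4076548432902402
dn(u+v) = (dn u·dn v − m·sn u·sn v·cn u·cn v)/D = 0.8275286833890586/0.9004184712515285 = 0.9190489864549787

sn(u+v)=-0.913136 cn(u+v)=-0.407655 dn(u+v)=0.919049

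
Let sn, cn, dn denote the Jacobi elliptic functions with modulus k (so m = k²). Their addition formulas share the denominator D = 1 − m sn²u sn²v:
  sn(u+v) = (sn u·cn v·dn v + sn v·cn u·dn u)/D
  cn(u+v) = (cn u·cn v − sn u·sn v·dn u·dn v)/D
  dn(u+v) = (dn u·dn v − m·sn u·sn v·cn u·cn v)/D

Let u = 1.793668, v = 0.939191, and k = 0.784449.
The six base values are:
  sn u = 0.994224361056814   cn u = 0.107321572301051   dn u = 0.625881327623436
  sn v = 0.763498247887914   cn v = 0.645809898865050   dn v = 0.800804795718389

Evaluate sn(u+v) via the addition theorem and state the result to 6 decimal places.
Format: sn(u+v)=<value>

m = k² = 0.615360233601
D = 1 − m·sn²u·sn²v = 0.6454199332265116
sn(u+v) = (sn u·cn v·dn v + sn v·cn u·dn u)/D = 0.5654653015279462/0.6454199332265116 = 0.8761199839322204

sn(u+v)=0.876120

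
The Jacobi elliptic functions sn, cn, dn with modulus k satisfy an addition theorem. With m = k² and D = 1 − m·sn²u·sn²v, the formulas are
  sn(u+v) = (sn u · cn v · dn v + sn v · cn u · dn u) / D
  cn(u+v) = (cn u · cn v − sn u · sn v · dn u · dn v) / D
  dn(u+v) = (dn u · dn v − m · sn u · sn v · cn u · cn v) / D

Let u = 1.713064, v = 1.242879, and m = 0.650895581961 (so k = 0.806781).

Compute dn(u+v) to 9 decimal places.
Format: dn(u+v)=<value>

dn(u+v)=0.750930352

sn u = 0.9844926404877143, cn u = 0.1754258841377981, dn u = 0.607565005106894
sn v = 0.8867320219647161, cn v = 0.4622838102533618, dn v = 0.6987166223582894
m = k² = 0.650895581961
D = 1 − m·sn²u·sn²v = 0.5039550234554935
dn(u+v) = (dn u·dn v − m·sn u·sn v·cn u·cn v)/D = 0.3784351233750547/0.5039550234554935 = 0.7509303524354609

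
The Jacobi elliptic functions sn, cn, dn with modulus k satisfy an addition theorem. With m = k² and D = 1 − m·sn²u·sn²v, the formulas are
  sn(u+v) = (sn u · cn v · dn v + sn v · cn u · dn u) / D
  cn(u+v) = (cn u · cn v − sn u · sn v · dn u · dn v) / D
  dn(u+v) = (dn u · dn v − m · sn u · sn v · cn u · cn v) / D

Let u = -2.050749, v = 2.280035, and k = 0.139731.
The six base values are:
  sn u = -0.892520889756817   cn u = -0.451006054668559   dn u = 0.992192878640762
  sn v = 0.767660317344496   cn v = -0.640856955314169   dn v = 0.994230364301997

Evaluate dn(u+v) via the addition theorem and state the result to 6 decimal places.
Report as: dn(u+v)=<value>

m = k² = 0.019524752361
D = 1 − m·sn²u·sn²v = 0.9908344085253993
dn(u+v) = (dn u·dn v − m·sn u·sn v·cn u·cn v)/D = 0.9903347736124543/0.9908344085253993 = 0.9994957432759238

dn(u+v)=0.999496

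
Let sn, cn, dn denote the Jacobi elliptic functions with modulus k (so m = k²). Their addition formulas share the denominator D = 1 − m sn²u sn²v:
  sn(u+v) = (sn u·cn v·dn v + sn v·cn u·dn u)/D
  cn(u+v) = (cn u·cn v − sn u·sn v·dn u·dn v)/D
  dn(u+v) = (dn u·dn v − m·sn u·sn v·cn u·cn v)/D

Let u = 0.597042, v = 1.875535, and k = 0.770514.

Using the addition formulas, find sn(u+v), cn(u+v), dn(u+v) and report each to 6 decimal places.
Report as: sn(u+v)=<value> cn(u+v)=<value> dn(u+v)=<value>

sn u = 0.5460008469159444, cn u = 0.8377846233770774, dn u = 0.9071992168604627
sn v = 0.9990798579253192, cn v = 0.04288866386265823, dn v = 0.6382791198227466
m = k² = 0.593691824196
D = 1 − m·sn²u·sn²v = 0.8233359803423673
sn(u+v) = (sn u·cn v·dn v + sn v·cn u·dn u)/D = 0.7742849513645786/0.8233359803423673 = 0.9404240429801308
cn(u+v) = (cn u·cn v − sn u·sn v·dn u·dn v)/D = -0.2799374048187903/0.8233359803423673 = -0.3400038520148045
dn(u+v) = (dn u·dn v − m·sn u·sn v·cn u·cn v)/D = 0.5674096269775265/0.8233359803423673 = 0.689159274615426

sn(u+v)=0.940424 cn(u+v)=-0.340004 dn(u+v)=0.689159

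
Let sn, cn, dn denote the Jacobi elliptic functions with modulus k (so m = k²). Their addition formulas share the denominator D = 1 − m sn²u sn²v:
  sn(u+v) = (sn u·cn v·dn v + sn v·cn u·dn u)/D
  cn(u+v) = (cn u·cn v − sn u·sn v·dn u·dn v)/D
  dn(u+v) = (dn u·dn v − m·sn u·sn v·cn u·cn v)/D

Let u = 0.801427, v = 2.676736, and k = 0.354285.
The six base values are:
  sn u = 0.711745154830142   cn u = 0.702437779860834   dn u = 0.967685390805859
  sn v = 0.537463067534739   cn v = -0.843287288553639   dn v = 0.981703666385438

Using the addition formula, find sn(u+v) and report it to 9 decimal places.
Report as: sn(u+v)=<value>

sn(u+v)=-0.228078846

m = k² = 0.125517861225
D = 1 − m·sn²u·sn²v = 0.9816324249844111
sn(u+v) = (sn u·cn v·dn v + sn v·cn u·dn u)/D = -0.2238895906099727/0.9816324249844111 = -0.2280788459219124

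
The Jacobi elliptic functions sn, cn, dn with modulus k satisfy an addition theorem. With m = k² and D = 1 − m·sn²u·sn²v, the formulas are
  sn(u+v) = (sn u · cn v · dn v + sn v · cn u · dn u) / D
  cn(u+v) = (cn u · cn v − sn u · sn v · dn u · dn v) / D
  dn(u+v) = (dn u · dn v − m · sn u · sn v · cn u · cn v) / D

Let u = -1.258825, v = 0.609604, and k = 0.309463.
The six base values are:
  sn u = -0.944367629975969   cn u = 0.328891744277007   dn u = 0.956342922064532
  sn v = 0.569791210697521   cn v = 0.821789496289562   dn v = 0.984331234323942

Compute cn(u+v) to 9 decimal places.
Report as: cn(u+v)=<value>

m = k² = 0.095767348369
D = 1 − m·sn²u·sn²v = 0.9722711959345594
cn(u+v) = (cn u·cn v − sn u·sn v·dn u·dn v)/D = 0.7768174554370149/0.9722711959345594 = 0.7989719932928057

cn(u+v)=0.798971993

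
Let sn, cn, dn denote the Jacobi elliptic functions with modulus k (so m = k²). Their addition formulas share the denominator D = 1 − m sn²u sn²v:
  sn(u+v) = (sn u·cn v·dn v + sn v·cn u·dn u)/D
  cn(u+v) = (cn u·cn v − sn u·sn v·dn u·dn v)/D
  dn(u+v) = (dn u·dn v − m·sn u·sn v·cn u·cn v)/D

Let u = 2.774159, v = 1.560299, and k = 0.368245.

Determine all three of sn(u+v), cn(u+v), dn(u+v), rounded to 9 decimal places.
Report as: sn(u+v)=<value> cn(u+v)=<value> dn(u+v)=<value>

sn u = 0.4622129759192223, cn u = -0.8867689467340951, dn u = 0.9854082235333448
sn v = 0.9979877498318285, cn v = 0.06340702788811059, dn v = 0.9300219410129229
m = k² = 0.135604380025
D = 1 − m·sn²u·sn²v = 0.9711458420229062
sn(u+v) = (sn u·cn v·dn v + sn v·cn u·dn u)/D = -0.844814383585644/0.9711458420229062 = -0.8699150498609843
cn(u+v) = (cn u·cn v − sn u·sn v·dn u·dn v)/D = -0.4789706710908172/0.9711458420229062 = -0.4932015876143965
dn(u+v) = (dn u·dn v − m·sn u·sn v·cn u·cn v)/D = 0.9199684028992228/0.9711458420229062 = 0.9473020045917303

sn(u+v)=-0.869915050 cn(u+v)=-0.493201588 dn(u+v)=0.947302005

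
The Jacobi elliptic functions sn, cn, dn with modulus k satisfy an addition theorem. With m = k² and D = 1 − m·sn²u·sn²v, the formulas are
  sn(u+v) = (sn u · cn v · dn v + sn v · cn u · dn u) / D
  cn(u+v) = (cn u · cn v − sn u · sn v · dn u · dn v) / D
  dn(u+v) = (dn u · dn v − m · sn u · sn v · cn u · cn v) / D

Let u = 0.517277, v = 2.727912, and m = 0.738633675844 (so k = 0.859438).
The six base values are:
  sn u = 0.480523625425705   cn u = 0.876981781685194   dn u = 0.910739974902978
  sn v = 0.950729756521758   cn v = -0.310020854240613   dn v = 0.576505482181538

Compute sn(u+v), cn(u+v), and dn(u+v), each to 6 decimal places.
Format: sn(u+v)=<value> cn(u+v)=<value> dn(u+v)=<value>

sn(u+v)=0.796211 cn(u+v)=-0.605019 dn(u+v)=0.729206

m = k² = 0.738633675844
D = 1 − m·sn²u·sn²v = 0.8458396214323207
sn(u+v) = (sn u·cn v·dn v + sn v·cn u·dn u)/D = 0.6734667323185151/0.8458396214323207 = 0.7962109071907577
cn(u+v) = (cn u·cn v − sn u·sn v·dn u·dn v)/D = -0.5117491823588907/0.8458396214323207 = -0.6050191660356477
dn(u+v) = (dn u·dn v − m·sn u·sn v·cn u·cn v)/D = 0.6167915907428637/0.8458396214323207 = 0.7292063118282475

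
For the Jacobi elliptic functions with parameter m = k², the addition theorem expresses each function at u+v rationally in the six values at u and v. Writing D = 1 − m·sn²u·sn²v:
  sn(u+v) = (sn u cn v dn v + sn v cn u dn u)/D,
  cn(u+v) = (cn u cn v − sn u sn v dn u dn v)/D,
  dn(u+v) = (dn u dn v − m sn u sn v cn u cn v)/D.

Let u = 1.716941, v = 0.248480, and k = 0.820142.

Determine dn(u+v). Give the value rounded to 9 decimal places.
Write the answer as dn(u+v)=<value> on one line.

dn(u+v)=0.573142563

sn u = 0.9829079016914852, cn u = 0.1840979543407306, dn u = 0.591746577758438
sn v = 0.2442872094432335, cn v = 0.9697029232205283, dn v = 0.979724347532873
m = k² = 0.672632900164
D = 1 − m·sn²u·sn²v = 0.9612202311834097
dn(u+v) = (dn u·dn v − m·sn u·sn v·cn u·cn v)/D = 0.5509162271284625/0.9612202311834097 = 0.5731425632294484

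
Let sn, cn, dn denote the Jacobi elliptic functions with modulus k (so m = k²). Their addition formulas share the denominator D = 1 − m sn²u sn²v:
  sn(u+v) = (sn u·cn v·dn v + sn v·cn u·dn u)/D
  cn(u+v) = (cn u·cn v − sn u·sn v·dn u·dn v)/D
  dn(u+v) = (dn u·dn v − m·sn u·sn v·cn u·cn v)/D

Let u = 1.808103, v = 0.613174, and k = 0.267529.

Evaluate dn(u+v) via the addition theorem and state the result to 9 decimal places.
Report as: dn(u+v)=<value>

sn u = 0.9799611227776644, cn u = -0.1991888496988205, dn u = 0.9650222431118239
sn v = 0.5733803478573439, cn v = 0.8192893119594515, dn v = 0.9881648175962433
m = k² = 0.071571765841
D = 1 − m·sn²u·sn²v = 0.9774032993059335
dn(u+v) = (dn u·dn v − m·sn u·sn v·cn u·cn v)/D = 0.9601639274627159/0.9774032993059335 = 0.9823620691116354

dn(u+v)=0.982362069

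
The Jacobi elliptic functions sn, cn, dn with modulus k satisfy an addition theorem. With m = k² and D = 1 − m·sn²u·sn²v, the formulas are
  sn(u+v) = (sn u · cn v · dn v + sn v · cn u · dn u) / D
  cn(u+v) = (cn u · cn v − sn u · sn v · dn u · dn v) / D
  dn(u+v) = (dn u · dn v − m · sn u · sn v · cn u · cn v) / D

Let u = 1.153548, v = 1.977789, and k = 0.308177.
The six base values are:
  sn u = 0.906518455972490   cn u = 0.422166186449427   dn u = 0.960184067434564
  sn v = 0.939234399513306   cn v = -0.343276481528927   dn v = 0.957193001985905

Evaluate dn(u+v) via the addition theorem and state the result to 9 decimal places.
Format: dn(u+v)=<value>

dn(u+v)=0.999623901

m = k² = 0.094973063329
D = 1 − m·sn²u·sn²v = 0.931150351467804
dn(u+v) = (dn u·dn v − m·sn u·sn v·cn u·cn v)/D = 0.9308001469252133/0.931150351467804 = 0.9996239011862707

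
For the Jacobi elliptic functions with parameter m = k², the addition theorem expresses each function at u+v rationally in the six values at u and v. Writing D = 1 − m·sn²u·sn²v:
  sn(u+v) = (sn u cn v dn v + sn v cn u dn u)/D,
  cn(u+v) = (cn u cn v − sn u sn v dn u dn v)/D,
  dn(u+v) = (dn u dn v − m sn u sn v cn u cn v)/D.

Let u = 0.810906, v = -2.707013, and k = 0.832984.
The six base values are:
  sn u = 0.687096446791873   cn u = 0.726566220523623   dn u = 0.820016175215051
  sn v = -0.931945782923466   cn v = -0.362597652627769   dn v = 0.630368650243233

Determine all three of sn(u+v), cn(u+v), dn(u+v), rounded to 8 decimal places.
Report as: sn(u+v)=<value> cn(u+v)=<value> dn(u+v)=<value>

m = k² = 0.693862344256
D = 1 − m·sn²u·sn²v = 0.7154949239412694
sn(u+v) = (sn u·cn v·dn v + sn v·cn u·dn u)/D = -0.7122993866191777/0.7154949239412694 = -0.9955338085356507
cn(u+v) = (cn u·cn v − sn u·sn v·dn u·dn v)/D = 0.06754679864853825/0.7154949239412694 = 0.09440569931154781
dn(u+v) = (dn u·dn v − m·sn u·sn v·cn u·cn v)/D = 0.3998596751490129/0.7154949239412694 = 0.5588574590388497

sn(u+v)=-0.99553381 cn(u+v)=0.09440570 dn(u+v)=0.55885746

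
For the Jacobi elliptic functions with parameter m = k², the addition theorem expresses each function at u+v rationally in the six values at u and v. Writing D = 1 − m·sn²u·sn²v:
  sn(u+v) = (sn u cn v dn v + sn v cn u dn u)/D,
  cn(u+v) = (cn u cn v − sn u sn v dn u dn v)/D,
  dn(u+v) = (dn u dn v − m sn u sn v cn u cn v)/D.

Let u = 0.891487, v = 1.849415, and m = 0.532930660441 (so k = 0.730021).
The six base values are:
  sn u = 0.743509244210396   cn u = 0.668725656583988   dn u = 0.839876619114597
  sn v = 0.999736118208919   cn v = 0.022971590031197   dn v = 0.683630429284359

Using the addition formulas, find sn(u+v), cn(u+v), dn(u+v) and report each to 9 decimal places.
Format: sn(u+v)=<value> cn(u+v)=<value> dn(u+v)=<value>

sn(u+v)=0.812382434 cn(u+v)=-0.583125013 dn(u+v)=0.805161040

m = k² = 0.532930660441
D = 1 − m·sn²u·sn²v = 0.7055481978061315
sn(u+v) = (sn u·cn v·dn v + sn v·cn u·dn u)/D = 0.5731749622700136/0.7055481978061315 = 0.812382434045291
cn(u+v) = (cn u·cn v − sn u·sn v·dn u·dn v)/D = -0.4114228020592059/0.7055481978061315 = -0.5831250130586479
dn(u+v) = (dn u·dn v − m·sn u·sn v·cn u·cn v)/D = 0.5680799205224451/0.7055481978061315 = 0.8051610397260777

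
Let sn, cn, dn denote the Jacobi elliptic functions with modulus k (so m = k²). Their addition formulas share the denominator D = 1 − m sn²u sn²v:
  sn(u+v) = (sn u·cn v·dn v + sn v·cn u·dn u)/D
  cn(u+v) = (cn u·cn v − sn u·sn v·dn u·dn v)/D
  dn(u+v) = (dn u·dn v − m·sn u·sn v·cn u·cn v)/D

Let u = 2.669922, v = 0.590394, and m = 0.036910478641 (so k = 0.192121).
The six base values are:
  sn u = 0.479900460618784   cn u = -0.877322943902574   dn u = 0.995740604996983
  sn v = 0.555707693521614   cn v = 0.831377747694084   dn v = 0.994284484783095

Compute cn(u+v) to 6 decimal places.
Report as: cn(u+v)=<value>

cn(u+v)=-0.996032

m = k² = 0.036910478641
D = 1 − m·sn²u·sn²v = 0.9973749061808152
cn(u+v) = (cn u·cn v − sn u·sn v·dn u·dn v)/D = -0.9934174907983481/0.9973749061808152 = -0.9960321686880805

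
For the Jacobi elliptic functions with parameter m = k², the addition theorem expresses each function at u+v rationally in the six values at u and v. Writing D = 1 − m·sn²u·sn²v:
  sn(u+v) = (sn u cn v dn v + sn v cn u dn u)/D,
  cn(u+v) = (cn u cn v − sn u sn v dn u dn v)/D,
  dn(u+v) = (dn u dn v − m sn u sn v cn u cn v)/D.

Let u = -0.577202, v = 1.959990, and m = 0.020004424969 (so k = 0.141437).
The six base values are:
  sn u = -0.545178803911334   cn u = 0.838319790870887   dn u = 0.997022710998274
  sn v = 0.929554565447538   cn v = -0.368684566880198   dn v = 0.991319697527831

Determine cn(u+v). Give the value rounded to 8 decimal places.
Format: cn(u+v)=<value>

m = k² = 0.020004424969
D = 1 − m·sn²u·sn²v = 0.9948624770677669
cn(u+v) = (cn u·cn v − sn u·sn v·dn u·dn v)/D = 0.1918032162874339/0.9948624770677669 = 0.1927936983338139

cn(u+v)=0.19279370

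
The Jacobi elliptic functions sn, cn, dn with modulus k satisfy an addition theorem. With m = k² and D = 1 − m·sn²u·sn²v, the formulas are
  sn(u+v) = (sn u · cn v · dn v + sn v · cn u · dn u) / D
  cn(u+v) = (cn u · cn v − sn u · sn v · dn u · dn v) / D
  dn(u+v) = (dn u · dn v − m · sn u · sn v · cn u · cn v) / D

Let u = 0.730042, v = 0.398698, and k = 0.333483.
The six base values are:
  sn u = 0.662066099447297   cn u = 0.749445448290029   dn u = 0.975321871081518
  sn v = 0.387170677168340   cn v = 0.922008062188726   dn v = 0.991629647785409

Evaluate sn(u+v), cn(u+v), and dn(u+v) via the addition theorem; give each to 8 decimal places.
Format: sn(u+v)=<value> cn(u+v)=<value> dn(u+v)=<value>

sn(u+v)=0.89486238 cn(u+v)=0.44634216 dn(u+v)=0.95443422

m = k² = 0.111210911289
D = 1 − m·sn²u·sn²v = 0.9926927323130151
sn(u+v) = (sn u·cn v·dn v + sn v·cn u·dn u)/D = 0.8883233792825858/0.9926927323130151 = 0.8948623782232752
cn(u+v) = (cn u·cn v − sn u·sn v·dn u·dn v)/D = 0.4430806186316962/0.9926927323130151 = 0.4463421602768261
dn(u+v) = (dn u·dn v − m·sn u·sn v·cn u·cn v)/D = 0.9474599102319087/0.9926927323130151 = 0.9544342165417973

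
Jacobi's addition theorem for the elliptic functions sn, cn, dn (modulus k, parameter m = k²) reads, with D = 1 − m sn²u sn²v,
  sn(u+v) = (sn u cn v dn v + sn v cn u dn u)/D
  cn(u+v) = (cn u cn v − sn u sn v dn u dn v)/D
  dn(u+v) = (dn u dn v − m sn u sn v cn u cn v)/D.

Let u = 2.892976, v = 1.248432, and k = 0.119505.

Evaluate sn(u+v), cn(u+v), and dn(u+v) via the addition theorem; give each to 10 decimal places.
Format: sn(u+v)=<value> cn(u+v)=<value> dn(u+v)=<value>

sn u = 0.2569675297715064, cn u = -0.966420037376673, dn u = 0.9995283703704879
sn v = 0.9474112689880775, cn v = 0.320018573514727, dn v = 0.993569899259599
m = k² = 0.014281445025
D = 1 − m·sn²u·sn²v = 0.9991535413565644
sn(u+v) = (sn u·cn v·dn v + sn v·cn u·dn u)/D = -0.8334598042478345/0.9991535413565644 = -0.83416589117648
cn(u+v) = (cn u·cn v − sn u·sn v·dn u·dn v)/D = -0.5510467801453206/0.9991535413565644 = -0.5515136136105336
dn(u+v) = (dn u·dn v − m·sn u·sn v·cn u·cn v)/D = 0.9941766032794823/0.9991535413565644 = 0.9950188455817063

sn(u+v)=-0.8341658912 cn(u+v)=-0.5515136136 dn(u+v)=0.9950188456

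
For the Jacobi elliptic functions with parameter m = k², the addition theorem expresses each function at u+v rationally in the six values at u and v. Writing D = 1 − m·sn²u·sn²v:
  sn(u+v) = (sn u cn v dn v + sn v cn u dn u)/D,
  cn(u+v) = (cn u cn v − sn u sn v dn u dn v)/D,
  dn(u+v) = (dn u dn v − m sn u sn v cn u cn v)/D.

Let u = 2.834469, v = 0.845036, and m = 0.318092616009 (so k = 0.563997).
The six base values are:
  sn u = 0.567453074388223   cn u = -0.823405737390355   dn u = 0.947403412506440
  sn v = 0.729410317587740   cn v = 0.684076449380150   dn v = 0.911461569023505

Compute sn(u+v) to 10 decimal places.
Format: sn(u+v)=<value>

m = k² = 0.318092616009
D = 1 − m·sn²u·sn²v = 0.945504919464434
sn(u+v) = (sn u·cn v·dn v + sn v·cn u·dn u)/D = -0.2151987738118233/0.945504919464434 = -0.2276019610069498

sn(u+v)=-0.2276019610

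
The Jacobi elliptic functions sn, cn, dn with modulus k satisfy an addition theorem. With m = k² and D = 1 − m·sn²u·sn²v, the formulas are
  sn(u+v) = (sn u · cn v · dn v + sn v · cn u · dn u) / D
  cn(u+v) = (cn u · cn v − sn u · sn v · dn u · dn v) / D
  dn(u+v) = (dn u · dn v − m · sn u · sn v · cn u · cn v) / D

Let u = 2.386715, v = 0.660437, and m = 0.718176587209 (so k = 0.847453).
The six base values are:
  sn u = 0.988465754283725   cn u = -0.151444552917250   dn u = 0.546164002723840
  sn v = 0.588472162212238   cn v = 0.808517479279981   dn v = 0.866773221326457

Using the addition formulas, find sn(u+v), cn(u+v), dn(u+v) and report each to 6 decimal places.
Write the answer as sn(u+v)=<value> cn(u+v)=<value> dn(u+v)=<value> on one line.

sn(u+v)=0.850784 cn(u+v)=-0.525516 dn(u+v)=0.692936

m = k² = 0.718176587209
D = 1 − m·sn²u·sn²v = 0.7569999602065411
sn(u+v) = (sn u·cn v·dn v + sn v·cn u·dn u)/D = 0.6440434562339575/0.7569999602065411 = 0.8507840027603642
cn(u+v) = (cn u·cn v − sn u·sn v·dn u·dn v)/D = -0.3978152413305998/0.7569999602065411 = -0.5255155379691952
dn(u+v) = (dn u·dn v − m·sn u·sn v·cn u·cn v)/D = 0.5245522431655579/0.7569999602065411 = 0.6929356284542449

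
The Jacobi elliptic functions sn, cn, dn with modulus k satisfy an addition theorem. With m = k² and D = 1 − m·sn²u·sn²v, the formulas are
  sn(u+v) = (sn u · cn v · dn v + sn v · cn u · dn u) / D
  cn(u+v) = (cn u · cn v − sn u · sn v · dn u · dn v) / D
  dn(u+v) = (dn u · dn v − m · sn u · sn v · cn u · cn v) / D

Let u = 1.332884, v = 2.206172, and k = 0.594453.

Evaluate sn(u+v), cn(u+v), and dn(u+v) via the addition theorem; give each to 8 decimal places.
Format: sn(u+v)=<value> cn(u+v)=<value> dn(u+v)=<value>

sn u = 0.9441182453931394, cn u = 0.3296069457941988, dn u = 0.8276572257312133
sn v = 0.9308267595158377, cn v = -0.3654607280806583, dn v = 0.8329602974158115
m = k² = 0.353374369209
D = 1 − m·sn²u·sn²v = 0.7270861680567266
sn(u+v) = (sn u·cn v·dn v + sn v·cn u·dn u)/D = -0.03347207113503435/0.7270861680567266 = -0.04603590689188147
cn(u+v) = (cn u·cn v − sn u·sn v·dn u·dn v)/D = -0.7263153008393432/0.7270861680567266 = -0.9989397856110457
dn(u+v) = (dn u·dn v − m·sn u·sn v·cn u·cn v)/D = 0.7268138567501639/0.7270861680567266 = 0.999625475880953

sn(u+v)=-0.04603591 cn(u+v)=-0.99893979 dn(u+v)=0.99962548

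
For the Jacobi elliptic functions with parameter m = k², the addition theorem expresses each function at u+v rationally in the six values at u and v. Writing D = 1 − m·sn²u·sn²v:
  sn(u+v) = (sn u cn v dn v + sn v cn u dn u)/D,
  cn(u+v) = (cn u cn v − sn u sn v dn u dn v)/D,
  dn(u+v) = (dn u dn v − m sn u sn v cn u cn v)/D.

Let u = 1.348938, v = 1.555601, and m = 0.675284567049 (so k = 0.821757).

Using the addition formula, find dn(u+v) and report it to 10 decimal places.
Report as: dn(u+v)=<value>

dn(u+v)=0.7062746016

sn u = 0.9151546248874578, cn u = 0.4031029800771713, dn u = 0.6591234947206681
sn v = 0.9600698194753529, cn v = 0.2797605078143864, dn v = 0.6144649831589725
m = k² = 0.675284567049
D = 1 − m·sn²u·sn²v = 0.4787075713526142
dn(u+v) = (dn u·dn v − m·sn u·sn v·cn u·cn v)/D = 0.338098999234666/0.4787075713526142 = 0.7062746015889176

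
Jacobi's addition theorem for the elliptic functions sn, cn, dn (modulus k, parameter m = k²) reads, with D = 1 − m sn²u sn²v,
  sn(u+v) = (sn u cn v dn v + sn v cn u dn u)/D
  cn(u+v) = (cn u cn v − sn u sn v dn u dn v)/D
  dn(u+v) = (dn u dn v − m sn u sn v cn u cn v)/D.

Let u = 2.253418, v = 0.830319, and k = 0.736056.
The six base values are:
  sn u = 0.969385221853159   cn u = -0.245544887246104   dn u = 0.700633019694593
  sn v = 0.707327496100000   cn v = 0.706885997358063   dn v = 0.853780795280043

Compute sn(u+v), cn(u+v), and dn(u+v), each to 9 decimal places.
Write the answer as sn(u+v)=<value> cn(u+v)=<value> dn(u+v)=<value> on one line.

m = k² = 0.541778435136
D = 1 − m·sn²u·sn²v = 0.7452843756998366
sn(u+v) = (sn u·cn v·dn v + sn v·cn u·dn u)/D = 0.4633624854567856/0.7452843756998366 = 0.6217257473319217
cn(u+v) = (cn u·cn v − sn u·sn v·dn u·dn v)/D = -0.5837328222171555/0.7452843756998366 = -0.783235019074456
dn(u+v) = (dn u·dn v − m·sn u·sn v·cn u·cn v)/D = 0.6626661104456683/0.7452843756998366 = 0.8891453142613004

sn(u+v)=0.621725747 cn(u+v)=-0.783235019 dn(u+v)=0.889145314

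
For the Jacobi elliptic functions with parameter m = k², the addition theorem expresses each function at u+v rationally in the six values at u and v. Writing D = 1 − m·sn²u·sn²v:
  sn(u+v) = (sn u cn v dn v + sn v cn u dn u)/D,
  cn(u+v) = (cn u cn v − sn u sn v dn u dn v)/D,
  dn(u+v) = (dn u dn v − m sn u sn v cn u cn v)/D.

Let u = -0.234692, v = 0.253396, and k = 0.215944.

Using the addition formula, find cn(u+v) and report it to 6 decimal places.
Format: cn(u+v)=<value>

cn(u+v)=0.999825

sn u = -0.2324468081797482, cn u = 0.9726091102632379, dn u = 0.9987394116723926
sn v = 0.2505721152528685, cn v = 0.9680979367076986, dn v = 0.9985350054732476
m = k² = 0.046631811136
D = 1 − m·sn²u·sn²v = 0.9998418042047908
cn(u+v) = (cn u·cn v − sn u·sn v·dn u·dn v)/D = 0.9996669181179119/0.9998418042047908 = 0.9998250862425001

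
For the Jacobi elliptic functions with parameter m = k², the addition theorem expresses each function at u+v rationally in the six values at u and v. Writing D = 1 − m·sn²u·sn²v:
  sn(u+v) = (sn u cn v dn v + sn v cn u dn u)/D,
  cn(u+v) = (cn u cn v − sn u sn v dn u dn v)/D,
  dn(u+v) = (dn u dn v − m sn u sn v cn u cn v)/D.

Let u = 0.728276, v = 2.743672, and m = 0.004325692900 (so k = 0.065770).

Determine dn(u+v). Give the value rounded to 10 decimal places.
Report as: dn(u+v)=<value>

sn u = 0.6653970854096161, cn u = 0.7464895972003817, dn u = 0.9990419336918504
sn v = 0.3905980993047427, cn v = -0.9205613096472838, dn v = 0.9996699668146766
m = k² = 0.0043256929
D = 1 − m·sn²u·sn²v = 0.9997078016740692
dn(u+v) = (dn u·dn v − m·sn u·sn v·cn u·cn v)/D = 0.9994847962024697/0.9997078016740692 = 0.9997769293475293

dn(u+v)=0.9997769293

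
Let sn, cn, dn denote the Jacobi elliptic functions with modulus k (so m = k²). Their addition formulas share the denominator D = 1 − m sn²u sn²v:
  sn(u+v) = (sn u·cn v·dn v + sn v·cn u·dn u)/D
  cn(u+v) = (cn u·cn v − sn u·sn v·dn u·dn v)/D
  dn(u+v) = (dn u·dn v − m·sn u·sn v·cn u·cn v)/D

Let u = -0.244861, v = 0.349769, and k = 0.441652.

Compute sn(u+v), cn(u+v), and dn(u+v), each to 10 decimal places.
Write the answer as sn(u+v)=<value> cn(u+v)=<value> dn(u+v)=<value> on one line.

sn(u+v)=0.1046784325 cn(u+v)=0.9945061215 dn(u+v)=0.9989307554

sn u = -0.2419641836467209, cn u = 0.9702851817028723, dn u = 0.9942736508871993
sn v = 0.3414066045156534, cn v = 0.9399157038761999, dn v = 0.9885668991743256
m = k² = 0.195056489104
D = 1 − m·sn²u·sn²v = 0.9986689130993752
sn(u+v) = (sn u·cn v·dn v + sn v·cn u·dn u)/D = 0.1045390964296662/0.9986689130993752 = 0.1046784325199715
cn(u+v) = (cn u·cn v − sn u·sn v·dn u·dn v)/D = 0.993182347461309/0.9986689130993752 = 0.9945061215322718
dn(u+v) = (dn u·dn v − m·sn u·sn v·cn u·cn v)/D = 0.9976010917351822/0.9986689130993752 = 0.9989307553782975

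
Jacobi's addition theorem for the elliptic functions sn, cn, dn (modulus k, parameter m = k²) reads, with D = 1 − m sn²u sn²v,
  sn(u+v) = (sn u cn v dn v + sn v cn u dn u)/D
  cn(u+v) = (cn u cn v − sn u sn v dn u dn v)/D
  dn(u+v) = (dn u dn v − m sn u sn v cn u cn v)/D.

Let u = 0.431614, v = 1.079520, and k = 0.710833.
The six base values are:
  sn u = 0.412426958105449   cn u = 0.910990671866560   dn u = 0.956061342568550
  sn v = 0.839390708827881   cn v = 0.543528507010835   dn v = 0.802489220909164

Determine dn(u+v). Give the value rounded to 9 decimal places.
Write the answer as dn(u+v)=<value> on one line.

m = k² = 0.505283553889
D = 1 − m·sn²u·sn²v = 0.9394439458891606
dn(u+v) = (dn u·dn v − m·sn u·sn v·cn u·cn v)/D = 0.6806160134507452/0.9394439458891606 = 0.7244881575202009

dn(u+v)=0.724488158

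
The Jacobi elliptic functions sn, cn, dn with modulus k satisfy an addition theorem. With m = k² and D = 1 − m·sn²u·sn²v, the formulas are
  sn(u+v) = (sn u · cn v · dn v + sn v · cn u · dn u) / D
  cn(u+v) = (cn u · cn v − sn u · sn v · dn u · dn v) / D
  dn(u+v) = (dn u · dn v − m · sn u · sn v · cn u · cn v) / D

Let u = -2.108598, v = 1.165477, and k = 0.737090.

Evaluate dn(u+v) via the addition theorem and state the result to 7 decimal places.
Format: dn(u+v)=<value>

dn(u+v)=0.8229162

sn u = -0.9892765409620937, cn u = -0.146054529207673, dn u = 0.6843157185167255
sn v = 0.8707527929100926, cn v = 0.4917210323336531, dn v = 0.7668526655019236
m = k² = 0.5433016681
D = 1 − m·sn²u·sn²v = 0.5968504197571036
dn(u+v) = (dn u·dn v − m·sn u·sn v·cn u·cn v)/D = 0.4911578680292278/0.5968504197571036 = 0.8229161809572173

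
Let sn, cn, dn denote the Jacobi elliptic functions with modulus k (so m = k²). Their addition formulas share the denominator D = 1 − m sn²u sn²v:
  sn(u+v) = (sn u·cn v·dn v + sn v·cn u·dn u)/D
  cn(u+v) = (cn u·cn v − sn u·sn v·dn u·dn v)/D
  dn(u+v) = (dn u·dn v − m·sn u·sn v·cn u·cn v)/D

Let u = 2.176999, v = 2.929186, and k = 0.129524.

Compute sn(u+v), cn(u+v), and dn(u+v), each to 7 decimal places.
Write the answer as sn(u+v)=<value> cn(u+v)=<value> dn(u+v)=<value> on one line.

sn u = 0.8281159789031796, cn u = -0.5605567995174339, dn u = 0.9942309090987277
sn v = 0.2237660946794962, cn v = -0.9746428755559067, dn v = 0.9995799023060439
m = k² = 0.016776466576
D = 1 − m·sn²u·sn²v = 0.999423935132235
sn(u+v) = (sn u·cn v·dn v + sn v·cn u·dn u)/D = -0.9314882388388271/0.999423935132235 = -0.9320251457811853
cn(u+v) = (cn u·cn v − sn u·sn v·dn u·dn v)/D = 0.3621848464805533/0.999423935132235 = 0.3623936087068319
dn(u+v) = (dn u·dn v − m·sn u·sn v·cn u·cn v)/D = 0.9921147915802823/0.999423935132235 = 0.9926866434802909

sn(u+v)=-0.9320251 cn(u+v)=0.3623936 dn(u+v)=0.9926866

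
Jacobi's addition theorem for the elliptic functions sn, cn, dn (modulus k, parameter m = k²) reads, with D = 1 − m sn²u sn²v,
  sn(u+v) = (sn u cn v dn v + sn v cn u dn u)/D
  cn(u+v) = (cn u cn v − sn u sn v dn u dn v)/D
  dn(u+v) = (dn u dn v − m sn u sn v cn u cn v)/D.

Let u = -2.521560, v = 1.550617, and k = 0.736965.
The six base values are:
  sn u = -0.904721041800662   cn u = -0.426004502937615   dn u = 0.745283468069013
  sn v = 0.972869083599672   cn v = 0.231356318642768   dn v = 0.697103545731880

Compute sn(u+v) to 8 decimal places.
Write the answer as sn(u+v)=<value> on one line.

sn(u+v)=-0.78515135

m = k² = 0.543117411225
D = 1 − m·sn²u·sn²v = 0.5792424548491287
sn(u+v) = (sn u·cn v·dn v + sn v·cn u·dn u)/D = -0.4547929925274885/0.5792424548491287 = -0.7851513450372786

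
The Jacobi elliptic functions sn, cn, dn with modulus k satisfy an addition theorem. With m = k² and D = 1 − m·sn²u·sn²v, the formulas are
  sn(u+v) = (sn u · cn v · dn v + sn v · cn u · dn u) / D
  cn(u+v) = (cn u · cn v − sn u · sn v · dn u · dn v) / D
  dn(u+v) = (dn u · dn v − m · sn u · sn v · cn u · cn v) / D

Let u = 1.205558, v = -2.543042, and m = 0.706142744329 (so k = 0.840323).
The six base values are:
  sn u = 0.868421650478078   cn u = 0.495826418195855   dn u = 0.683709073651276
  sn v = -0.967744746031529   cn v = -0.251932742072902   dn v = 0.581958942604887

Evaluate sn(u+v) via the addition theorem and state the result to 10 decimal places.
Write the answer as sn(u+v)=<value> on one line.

sn(u+v)=-0.9084925106

m = k² = 0.706142744329
D = 1 − m·sn²u·sn²v = 0.5012585886823682
sn(u+v) = (sn u·cn v·dn v + sn v·cn u·dn u)/D = -0.4553896737012484/0.5012585886823682 = -0.9084925106187348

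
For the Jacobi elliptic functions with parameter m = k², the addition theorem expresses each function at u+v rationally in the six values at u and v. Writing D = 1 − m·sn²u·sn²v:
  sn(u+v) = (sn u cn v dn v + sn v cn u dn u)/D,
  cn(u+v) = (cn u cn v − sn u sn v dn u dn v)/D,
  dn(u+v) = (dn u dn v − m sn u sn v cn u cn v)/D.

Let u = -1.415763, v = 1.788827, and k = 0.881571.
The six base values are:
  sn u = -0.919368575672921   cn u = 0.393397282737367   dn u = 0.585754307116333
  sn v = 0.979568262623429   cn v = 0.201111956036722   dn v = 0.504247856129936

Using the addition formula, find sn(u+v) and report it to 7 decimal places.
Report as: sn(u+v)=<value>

sn(u+v)=0.3584011

m = k² = 0.777167428041
D = 1 − m·sn²u·sn²v = 0.3696767701464013
sn(u+v) = (sn u·cn v·dn v + sn v·cn u·dn u)/D = 0.1324925647327154/0.3696767701464013 = 0.3584011099216352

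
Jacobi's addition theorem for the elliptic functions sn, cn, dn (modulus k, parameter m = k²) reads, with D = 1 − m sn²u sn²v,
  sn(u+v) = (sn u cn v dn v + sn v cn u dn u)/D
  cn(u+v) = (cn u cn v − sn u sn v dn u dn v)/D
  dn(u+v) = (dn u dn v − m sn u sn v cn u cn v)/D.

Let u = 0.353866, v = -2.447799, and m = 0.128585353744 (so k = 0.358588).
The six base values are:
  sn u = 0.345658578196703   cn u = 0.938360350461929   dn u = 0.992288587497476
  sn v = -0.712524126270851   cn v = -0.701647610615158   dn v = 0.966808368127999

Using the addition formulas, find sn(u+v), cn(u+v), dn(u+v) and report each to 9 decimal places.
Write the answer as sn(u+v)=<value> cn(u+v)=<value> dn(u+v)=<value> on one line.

m = k² = 0.128585353744
D = 1 − m·sn²u·sn²v = 0.9922001665203432
sn(u+v) = (sn u·cn v·dn v + sn v·cn u·dn u)/D = -0.8979290364895504/0.9922001665203432 = -0.9049877905570177
cn(u+v) = (cn u·cn v − sn u·sn v·dn u·dn v)/D = -0.4221191962845854/0.9922001665203432 = -0.4254375382388435
dn(u+v) = (dn u·dn v − m·sn u·sn v·cn u·cn v)/D = 0.9385018990167172/0.9922001665203432 = 0.9458796024072981

sn(u+v)=-0.904987791 cn(u+v)=-0.425437538 dn(u+v)=0.945879602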